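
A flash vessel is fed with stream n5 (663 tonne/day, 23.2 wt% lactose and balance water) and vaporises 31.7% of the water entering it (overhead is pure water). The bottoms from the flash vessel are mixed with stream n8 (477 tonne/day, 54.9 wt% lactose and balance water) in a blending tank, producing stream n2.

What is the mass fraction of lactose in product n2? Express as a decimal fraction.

0.4248

Vapour removed = 0.317×0.768×663 = 161.41 tonne/day; concentrate = 501.59 tonne/day.
lactose reaching the mixer = 153.82 (from concentrate) + 477×0.549 = 415.69 tonne/day.
Product flow = 501.59 + 477 = 978.59 tonne/day; lactose fraction = 0.4248.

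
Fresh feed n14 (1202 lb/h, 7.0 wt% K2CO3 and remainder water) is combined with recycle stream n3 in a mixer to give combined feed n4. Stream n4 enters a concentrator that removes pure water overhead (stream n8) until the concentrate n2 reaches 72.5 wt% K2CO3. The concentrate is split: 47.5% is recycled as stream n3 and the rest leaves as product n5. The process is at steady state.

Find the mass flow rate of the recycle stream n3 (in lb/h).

Overall K2CO3 balance (none leaves overhead): K2CO3 in fresh feed = K2CO3 in product, i.e. 1202×0.070 = (1−0.475)·n2·0.725.
n2 = 84.14/(0.725×0.525) = 221.06 lb/h.
Recycle n3 = 0.475×221.06 = 105 lb/h.

105 lb/h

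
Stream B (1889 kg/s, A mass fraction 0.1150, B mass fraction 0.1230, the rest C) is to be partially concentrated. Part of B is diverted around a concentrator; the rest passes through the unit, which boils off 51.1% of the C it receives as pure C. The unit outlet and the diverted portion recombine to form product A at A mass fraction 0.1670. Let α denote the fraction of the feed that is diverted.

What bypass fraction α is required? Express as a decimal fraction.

0.200

All 1889×0.115 = 217.24 kg/s of A reaches A, so A = 217.24/0.167 = 1300.8 kg/s and vapour = 588.19 kg/s.
The evaporator receives (1−α)·1889 of feed at 0.762 C and removes 0.511 of that C:
0.511×0.762×(1−α)×1889 = 588.19
(1−α) = 588.19/735.54 = 0.7997;  α = 0.2003.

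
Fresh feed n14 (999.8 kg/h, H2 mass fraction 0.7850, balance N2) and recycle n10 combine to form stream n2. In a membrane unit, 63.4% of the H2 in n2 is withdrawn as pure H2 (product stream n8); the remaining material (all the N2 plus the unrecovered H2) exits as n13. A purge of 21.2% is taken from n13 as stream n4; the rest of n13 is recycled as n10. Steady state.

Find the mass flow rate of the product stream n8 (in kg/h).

H2 in n2: m_A = 999.8×0.785 + (1−0.212)·(1−0.634)·m_A, so m_A = 784.84/0.7116 = 1102.9 kg/h.
Product n8 = 0.634×1102.9 = 699.26 kg/h.

699.3 kg/h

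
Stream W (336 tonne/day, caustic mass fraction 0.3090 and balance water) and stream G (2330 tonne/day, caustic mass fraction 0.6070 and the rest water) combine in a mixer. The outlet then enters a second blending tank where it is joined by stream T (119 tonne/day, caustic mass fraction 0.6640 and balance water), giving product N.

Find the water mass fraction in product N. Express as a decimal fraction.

0.4265

Overall, product flow = 2785 tonne/day.
water in = 336×0.691 + 2330×0.393 + 119×0.336 = 1187.9 tonne/day.
water fraction in N = 0.4265.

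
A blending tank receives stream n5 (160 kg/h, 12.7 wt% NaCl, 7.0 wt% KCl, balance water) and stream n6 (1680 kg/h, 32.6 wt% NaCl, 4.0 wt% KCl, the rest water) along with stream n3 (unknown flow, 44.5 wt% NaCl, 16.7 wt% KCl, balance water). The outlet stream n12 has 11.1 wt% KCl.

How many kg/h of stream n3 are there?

Let n3 be the unknown flow. Total out = 1840 + n3.
KCl balance: 78.4 + 0.167·n3 = 0.111·(1840 + n3)
(0.167 − 0.111)·n3 = 0.111×1840 − 78.4 = 125.84
n3 = 125.84 / 0.056 = 2247.1 kg/h

2247 kg/h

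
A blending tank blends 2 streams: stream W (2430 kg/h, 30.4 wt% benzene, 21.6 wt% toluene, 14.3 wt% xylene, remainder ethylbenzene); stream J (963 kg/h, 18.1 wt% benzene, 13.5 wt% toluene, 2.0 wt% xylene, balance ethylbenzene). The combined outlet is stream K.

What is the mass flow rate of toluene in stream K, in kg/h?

654.9 kg/h

toluene out = toluene in = 2430×0.216 + 963×0.135 = 654.88 kg/h.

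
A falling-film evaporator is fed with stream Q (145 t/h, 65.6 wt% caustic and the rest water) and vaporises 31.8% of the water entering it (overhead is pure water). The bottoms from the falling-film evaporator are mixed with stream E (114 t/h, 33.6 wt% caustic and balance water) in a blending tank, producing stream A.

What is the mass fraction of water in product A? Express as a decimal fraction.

Vapour removed = 0.318×0.344×145 = 15.862 t/h; concentrate = 129.14 t/h.
water reaching the mixer = 34.018 (from concentrate) + 114×0.664 = 109.71 t/h.
Product flow = 129.14 + 114 = 243.14 t/h; water fraction = 0.4512.

0.4512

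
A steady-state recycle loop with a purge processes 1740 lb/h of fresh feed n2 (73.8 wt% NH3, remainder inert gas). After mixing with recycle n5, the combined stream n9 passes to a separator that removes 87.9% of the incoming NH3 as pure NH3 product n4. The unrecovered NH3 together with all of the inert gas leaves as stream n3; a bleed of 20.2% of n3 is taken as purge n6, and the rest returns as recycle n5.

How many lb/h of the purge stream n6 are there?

490.6 lb/h

inert gas enters only via n2 and leaves only via the purge: 1740×0.262 = 0.202×(inert gas in n3), and the separator passes all inert gas, so inert gas in n9 = inert gas in n3 = 2256.8 lb/h.
NH3 in n9: m_A = 1740×0.738 + (1−0.202)·(1−0.879)·m_A, so m_A = 1284.1/0.9034 = 1421.4 lb/h.
n3 = (1−0.879)×1421.4 + 2256.8 = 2428.8 lb/h.
Purge n6 = 0.202×2428.8 = 490.62 lb/h.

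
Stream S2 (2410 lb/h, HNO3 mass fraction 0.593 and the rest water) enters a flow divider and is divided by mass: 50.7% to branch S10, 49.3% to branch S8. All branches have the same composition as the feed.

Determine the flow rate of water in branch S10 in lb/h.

Branch S10 total = 0.507×2410 = 1221.9 lb/h.
water in S10 = 0.407×1221.9 = 497.3 lb/h.

497.3 lb/h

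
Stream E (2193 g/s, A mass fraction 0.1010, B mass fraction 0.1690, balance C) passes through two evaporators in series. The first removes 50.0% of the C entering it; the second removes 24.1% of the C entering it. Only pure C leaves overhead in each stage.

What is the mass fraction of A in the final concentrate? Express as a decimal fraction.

C in feed = 2193×0.730 = 1600.9 g/s.
After stage 1: C left = (1−0.500)×1600.9 = 800.44; stream total = 1392.6 g/s.
After stage 2: C left = (1−0.241)×800.44 = 607.54; final concentrate = 1199.6 g/s.
A fraction = 221.49/1199.6 = 0.1846.

0.1846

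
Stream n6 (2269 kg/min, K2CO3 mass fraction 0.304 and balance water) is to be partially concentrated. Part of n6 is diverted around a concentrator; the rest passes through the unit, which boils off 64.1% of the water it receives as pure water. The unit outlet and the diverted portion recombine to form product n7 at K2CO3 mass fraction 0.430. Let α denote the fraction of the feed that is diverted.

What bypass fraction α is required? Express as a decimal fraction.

All 2269×0.304 = 689.78 kg/min of K2CO3 reaches n7, so n7 = 689.78/0.430 = 1604.1 kg/min and vapour = 664.87 kg/min.
The evaporator receives (1−α)·2269 of feed at 0.696 water and removes 0.641 of that water:
0.641×0.696×(1−α)×2269 = 664.87
(1−α) = 664.87/1012.3 = 0.6568;  α = 0.3432.

0.343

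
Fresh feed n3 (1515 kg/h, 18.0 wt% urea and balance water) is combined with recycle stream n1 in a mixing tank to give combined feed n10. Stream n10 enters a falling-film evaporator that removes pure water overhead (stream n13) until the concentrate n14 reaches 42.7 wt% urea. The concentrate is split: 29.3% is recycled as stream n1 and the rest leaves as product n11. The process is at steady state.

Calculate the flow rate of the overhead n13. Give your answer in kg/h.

876.4 kg/h

Overall urea balance (none leaves overhead): urea in fresh feed = urea in product, i.e. 1515×0.180 = (1−0.293)·n14·0.427.
n14 = 272.7/(0.427×0.707) = 903.31 kg/h.
Recycle n1 = 0.293×903.31 = 264.67 kg/h.
Combined feed n10 = 1515 + 264.67 = 1779.7 kg/h.
Overhead n13 = n10 − n14 = 1779.7 − 903.31 = 876.36 kg/h.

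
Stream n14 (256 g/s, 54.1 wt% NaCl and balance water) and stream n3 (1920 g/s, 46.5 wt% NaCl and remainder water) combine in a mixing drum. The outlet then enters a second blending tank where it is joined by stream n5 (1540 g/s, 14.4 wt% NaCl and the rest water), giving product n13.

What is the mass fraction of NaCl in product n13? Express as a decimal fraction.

0.337

Overall, product flow = 3716 g/s.
NaCl in = 256×0.541 + 1920×0.465 + 1540×0.144 = 1253.1 g/s.
NaCl fraction in n13 = 0.337.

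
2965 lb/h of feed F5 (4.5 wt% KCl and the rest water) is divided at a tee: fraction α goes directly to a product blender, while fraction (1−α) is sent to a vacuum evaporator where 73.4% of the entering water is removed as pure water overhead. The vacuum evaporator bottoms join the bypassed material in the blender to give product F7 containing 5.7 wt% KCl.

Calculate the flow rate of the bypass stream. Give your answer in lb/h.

2075 lb/h

All 2965×0.045 = 133.42 lb/h of KCl reaches F7, so F7 = 133.42/0.057 = 2340.8 lb/h and vapour = 624.21 lb/h.
The evaporator receives (1−α)·2965 of feed at 0.955 water and removes 0.734 of that water:
0.734×0.955×(1−α)×2965 = 624.21
(1−α) = 624.21/2078.4 = 0.3003;  α = 0.6997.
Bypass flow = 0.6997×2965 = 2074.5 lb/h.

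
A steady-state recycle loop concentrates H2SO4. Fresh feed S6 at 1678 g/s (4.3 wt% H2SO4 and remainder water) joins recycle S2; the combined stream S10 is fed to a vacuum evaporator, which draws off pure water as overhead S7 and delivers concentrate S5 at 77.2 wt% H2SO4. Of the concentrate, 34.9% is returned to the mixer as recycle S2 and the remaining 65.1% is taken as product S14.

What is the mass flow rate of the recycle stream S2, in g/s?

Overall H2SO4 balance (none leaves overhead): H2SO4 in fresh feed = H2SO4 in product, i.e. 1678×0.043 = (1−0.349)·S5·0.772.
S5 = 72.154/(0.772×0.651) = 143.57 g/s.
Recycle S2 = 0.349×143.57 = 50.106 g/s.

50.11 g/s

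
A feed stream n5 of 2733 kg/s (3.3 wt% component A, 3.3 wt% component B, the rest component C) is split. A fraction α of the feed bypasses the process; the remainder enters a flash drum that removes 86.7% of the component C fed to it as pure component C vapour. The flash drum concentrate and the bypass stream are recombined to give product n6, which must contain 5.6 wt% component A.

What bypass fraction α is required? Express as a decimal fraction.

All 2733×0.033 = 90.189 kg/s of component A reaches n6, so n6 = 90.189/0.056 = 1610.5 kg/s and vapour = 1122.5 kg/s.
The evaporator receives (1−α)·2733 of feed at 0.934 component C and removes 0.867 of that component C:
0.867×0.934×(1−α)×2733 = 1122.5
(1−α) = 1122.5/2213.1 = 0.5072;  α = 0.4928.

0.493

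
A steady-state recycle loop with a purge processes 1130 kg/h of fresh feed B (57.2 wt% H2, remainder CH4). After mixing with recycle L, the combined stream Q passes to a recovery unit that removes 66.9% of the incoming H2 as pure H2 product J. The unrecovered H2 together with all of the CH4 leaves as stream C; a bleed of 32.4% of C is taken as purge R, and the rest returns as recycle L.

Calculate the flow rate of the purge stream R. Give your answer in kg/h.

CH4 enters only via B and leaves only via the purge: 1130×0.428 = 0.324×(CH4 in C), and the recovery unit passes all CH4, so CH4 in Q = CH4 in C = 1492.7 kg/h.
H2 in Q: m_A = 1130×0.572 + (1−0.324)·(1−0.669)·m_A, so m_A = 646.36/0.7762 = 832.68 kg/h.
C = (1−0.669)×832.68 + 1492.7 = 1768.3 kg/h.
Purge R = 0.324×1768.3 = 572.94 kg/h.

572.9 kg/h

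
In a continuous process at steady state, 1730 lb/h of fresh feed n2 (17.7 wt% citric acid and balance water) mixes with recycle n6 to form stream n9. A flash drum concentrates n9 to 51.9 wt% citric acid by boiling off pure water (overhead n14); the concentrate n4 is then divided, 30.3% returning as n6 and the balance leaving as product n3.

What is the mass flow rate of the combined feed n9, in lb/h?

1986 lb/h

Overall citric acid balance (none leaves overhead): citric acid in fresh feed = citric acid in product, i.e. 1730×0.177 = (1−0.303)·n4·0.519.
n4 = 306.21/(0.519×0.697) = 846.48 lb/h.
Recycle n6 = 0.303×846.48 = 256.48 lb/h.
Combined feed n9 = 1730 + 256.48 = 1986.5 lb/h.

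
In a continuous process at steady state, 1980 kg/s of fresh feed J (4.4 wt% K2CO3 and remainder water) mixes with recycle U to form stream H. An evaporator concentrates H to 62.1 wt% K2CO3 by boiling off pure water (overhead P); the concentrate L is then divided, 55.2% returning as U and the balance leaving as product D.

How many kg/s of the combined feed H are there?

2153 kg/s

Overall K2CO3 balance (none leaves overhead): K2CO3 in fresh feed = K2CO3 in product, i.e. 1980×0.044 = (1−0.552)·L·0.621.
L = 87.12/(0.621×0.448) = 313.15 kg/s.
Recycle U = 0.552×313.15 = 172.86 kg/s.
Combined feed H = 1980 + 172.86 = 2152.9 kg/s.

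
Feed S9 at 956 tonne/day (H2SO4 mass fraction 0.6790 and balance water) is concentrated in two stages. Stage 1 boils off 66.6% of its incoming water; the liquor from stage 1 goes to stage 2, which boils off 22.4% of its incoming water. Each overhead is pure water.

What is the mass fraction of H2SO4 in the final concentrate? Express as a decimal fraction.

water in feed = 956×0.321 = 306.88 tonne/day.
After stage 1: water left = (1−0.666)×306.88 = 102.5; stream total = 751.62 tonne/day.
After stage 2: water left = (1−0.224)×102.5 = 79.537; final concentrate = 728.66 tonne/day.
H2SO4 fraction = 649.12/728.66 = 0.8908.

0.8908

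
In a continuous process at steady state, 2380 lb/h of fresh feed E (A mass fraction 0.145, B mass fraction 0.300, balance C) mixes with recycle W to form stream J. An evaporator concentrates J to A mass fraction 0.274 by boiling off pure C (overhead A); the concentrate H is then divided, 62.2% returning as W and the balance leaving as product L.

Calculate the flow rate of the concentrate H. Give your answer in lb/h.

Overall A balance (none leaves overhead): A in fresh feed = A in product, i.e. 2380×0.145 = (1−0.622)·H·0.274.
H = 345.1/(0.274×0.378) = 3332 lb/h.

3332 lb/h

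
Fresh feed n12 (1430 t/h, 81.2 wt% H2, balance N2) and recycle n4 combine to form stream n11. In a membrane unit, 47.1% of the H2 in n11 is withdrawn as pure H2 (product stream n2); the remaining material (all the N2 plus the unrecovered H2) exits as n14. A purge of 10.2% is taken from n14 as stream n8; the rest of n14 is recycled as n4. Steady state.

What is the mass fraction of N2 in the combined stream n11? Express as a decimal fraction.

N2 enters only via n12 and leaves only via the purge: 1430×0.188 = 0.102×(N2 in n14), and the membrane unit passes all N2, so N2 in n11 = N2 in n14 = 2635.7 t/h.
H2 in n11: m_A = 1430×0.812 + (1−0.102)·(1−0.471)·m_A, so m_A = 1161.2/0.5250 = 2211.9 t/h.
n11 = 2211.9 + 2635.7 = 4847.6 t/h.
N2 fraction in n11 = 2635.7/4847.6 = 0.5437.

0.5437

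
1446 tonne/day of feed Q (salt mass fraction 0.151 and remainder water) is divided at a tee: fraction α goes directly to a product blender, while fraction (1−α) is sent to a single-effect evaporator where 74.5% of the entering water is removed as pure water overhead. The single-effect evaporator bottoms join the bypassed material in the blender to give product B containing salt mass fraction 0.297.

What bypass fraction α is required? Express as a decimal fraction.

All 1446×0.151 = 218.35 tonne/day of salt reaches B, so B = 218.35/0.297 = 735.17 tonne/day and vapour = 710.83 tonne/day.
The evaporator receives (1−α)·1446 of feed at 0.849 water and removes 0.745 of that water:
0.745×0.849×(1−α)×1446 = 710.83
(1−α) = 710.83/914.6 = 0.7772;  α = 0.2228.

0.223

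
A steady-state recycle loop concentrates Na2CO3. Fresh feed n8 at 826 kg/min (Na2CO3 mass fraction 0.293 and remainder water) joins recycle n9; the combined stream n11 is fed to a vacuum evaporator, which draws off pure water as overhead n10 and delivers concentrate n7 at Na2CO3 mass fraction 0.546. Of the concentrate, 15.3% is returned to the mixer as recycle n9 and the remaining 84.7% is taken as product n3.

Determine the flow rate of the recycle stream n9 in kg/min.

Overall Na2CO3 balance (none leaves overhead): Na2CO3 in fresh feed = Na2CO3 in product, i.e. 826×0.293 = (1−0.153)·n7·0.546.
n7 = 242.02/(0.546×0.847) = 523.33 kg/min.
Recycle n9 = 0.153×523.33 = 80.069 kg/min.

80.07 kg/min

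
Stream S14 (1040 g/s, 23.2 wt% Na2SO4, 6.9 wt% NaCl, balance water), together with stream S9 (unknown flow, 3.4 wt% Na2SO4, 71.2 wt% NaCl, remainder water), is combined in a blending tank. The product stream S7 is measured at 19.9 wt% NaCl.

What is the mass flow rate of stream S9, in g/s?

263.5 g/s

Let S9 be the unknown flow. Total out = 1040 + S9.
NaCl balance: 71.76 + 0.712·S9 = 0.199·(1040 + S9)
(0.712 − 0.199)·S9 = 0.199×1040 − 71.76 = 135.2
S9 = 135.2 / 0.513 = 263.55 g/s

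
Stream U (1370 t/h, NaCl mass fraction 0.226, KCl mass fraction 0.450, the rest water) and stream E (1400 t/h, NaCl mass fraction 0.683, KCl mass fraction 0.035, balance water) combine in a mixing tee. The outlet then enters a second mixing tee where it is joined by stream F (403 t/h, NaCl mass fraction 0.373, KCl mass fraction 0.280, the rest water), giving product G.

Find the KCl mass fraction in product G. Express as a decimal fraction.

0.245

Overall, product flow = 3173 t/h.
KCl in = 1370×0.450 + 1400×0.035 + 403×0.280 = 778.34 t/h.
KCl fraction in G = 0.245.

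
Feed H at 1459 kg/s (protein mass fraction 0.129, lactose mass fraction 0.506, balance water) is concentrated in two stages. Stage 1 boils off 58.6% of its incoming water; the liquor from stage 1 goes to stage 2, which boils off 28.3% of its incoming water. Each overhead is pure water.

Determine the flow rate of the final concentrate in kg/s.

water in feed = 1459×0.365 = 532.53 kg/s.
After stage 1: water left = (1−0.586)×532.53 = 220.47; stream total = 1146.9 kg/s.
After stage 2: water left = (1−0.283)×220.47 = 158.08; final concentrate = 1084.5 kg/s.

1085 kg/s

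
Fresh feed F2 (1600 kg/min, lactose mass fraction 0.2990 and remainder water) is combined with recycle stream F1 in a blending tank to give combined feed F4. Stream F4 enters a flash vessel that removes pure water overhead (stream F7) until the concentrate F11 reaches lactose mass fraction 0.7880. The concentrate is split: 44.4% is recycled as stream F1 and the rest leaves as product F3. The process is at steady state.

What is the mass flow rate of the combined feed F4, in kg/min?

Overall lactose balance (none leaves overhead): lactose in fresh feed = lactose in product, i.e. 1600×0.299 = (1−0.444)·F11·0.788.
F11 = 478.4/(0.788×0.556) = 1091.9 kg/min.
Recycle F1 = 0.444×1091.9 = 484.81 kg/min.
Combined feed F4 = 1600 + 484.81 = 2084.8 kg/min.

2085 kg/min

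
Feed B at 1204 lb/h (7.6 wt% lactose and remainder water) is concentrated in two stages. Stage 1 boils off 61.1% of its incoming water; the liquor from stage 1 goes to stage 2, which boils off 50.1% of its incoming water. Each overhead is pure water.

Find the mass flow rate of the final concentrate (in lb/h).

307.5 lb/h

water in feed = 1204×0.924 = 1112.5 lb/h.
After stage 1: water left = (1−0.611)×1112.5 = 432.76; stream total = 524.26 lb/h.
After stage 2: water left = (1−0.501)×432.76 = 215.95; final concentrate = 307.45 lb/h.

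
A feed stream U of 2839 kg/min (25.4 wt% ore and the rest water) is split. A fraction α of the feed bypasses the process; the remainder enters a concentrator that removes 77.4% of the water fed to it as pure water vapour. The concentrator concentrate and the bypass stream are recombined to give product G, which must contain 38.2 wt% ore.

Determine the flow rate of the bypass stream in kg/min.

1191 kg/min

All 2839×0.254 = 721.11 kg/min of ore reaches G, so G = 721.11/0.382 = 1887.7 kg/min and vapour = 951.29 kg/min.
The evaporator receives (1−α)·2839 of feed at 0.746 water and removes 0.774 of that water:
0.774×0.746×(1−α)×2839 = 951.29
(1−α) = 951.29/1639.2 = 0.5803;  α = 0.4197.
Bypass flow = 0.4197×2839 = 1191.5 kg/min.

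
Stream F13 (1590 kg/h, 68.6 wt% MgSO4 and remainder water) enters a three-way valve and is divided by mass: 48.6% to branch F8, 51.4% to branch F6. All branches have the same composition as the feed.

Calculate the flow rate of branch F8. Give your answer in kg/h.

772.7 kg/h

Branch F8 flow = 0.486×1590 = 772.74 kg/h.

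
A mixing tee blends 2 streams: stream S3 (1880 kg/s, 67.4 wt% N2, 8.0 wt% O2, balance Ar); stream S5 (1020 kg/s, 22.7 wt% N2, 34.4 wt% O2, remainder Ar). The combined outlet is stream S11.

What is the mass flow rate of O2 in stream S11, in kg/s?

501.3 kg/s

O2 out = O2 in = 1880×0.080 + 1020×0.344 = 501.28 kg/s.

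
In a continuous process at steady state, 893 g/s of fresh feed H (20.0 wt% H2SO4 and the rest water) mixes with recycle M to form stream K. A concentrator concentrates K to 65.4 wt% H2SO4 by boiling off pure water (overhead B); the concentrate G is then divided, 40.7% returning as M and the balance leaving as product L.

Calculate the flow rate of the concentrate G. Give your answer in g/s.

460.5 g/s

Overall H2SO4 balance (none leaves overhead): H2SO4 in fresh feed = H2SO4 in product, i.e. 893×0.200 = (1−0.407)·G·0.654.
G = 178.6/(0.654×0.593) = 460.52 g/s.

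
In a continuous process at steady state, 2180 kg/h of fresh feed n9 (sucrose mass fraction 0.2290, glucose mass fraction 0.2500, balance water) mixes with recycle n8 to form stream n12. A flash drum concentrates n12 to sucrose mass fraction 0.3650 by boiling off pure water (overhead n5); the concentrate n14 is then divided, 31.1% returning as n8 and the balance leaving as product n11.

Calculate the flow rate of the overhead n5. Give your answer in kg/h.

812.3 kg/h

Overall sucrose balance (none leaves overhead): sucrose in fresh feed = sucrose in product, i.e. 2180×0.229 = (1−0.311)·n14·0.365.
n14 = 499.22/(0.365×0.689) = 1985.1 kg/h.
Recycle n8 = 0.311×1985.1 = 617.36 kg/h.
Combined feed n12 = 2180 + 617.36 = 2797.4 kg/h.
Overhead n5 = n12 − n14 = 2797.4 − 1985.1 = 812.27 kg/h.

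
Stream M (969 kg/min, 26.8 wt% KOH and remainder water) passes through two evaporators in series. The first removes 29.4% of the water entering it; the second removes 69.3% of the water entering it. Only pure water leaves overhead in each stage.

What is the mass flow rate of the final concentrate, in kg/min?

water in feed = 969×0.732 = 709.31 kg/min.
After stage 1: water left = (1−0.294)×709.31 = 500.77; stream total = 760.46 kg/min.
After stage 2: water left = (1−0.693)×500.77 = 153.74; final concentrate = 413.43 kg/min.

413.4 kg/min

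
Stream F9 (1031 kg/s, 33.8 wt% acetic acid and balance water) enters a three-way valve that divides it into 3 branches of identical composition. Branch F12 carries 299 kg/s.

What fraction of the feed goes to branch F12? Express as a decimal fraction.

Fraction to F12 = 299/1031 = 0.2900.

0.290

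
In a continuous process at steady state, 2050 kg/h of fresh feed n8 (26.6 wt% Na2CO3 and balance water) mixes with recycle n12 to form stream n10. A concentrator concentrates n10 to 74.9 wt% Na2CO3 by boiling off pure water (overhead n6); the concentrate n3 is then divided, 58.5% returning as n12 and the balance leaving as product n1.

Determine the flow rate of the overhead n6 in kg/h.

1322 kg/h

Overall Na2CO3 balance (none leaves overhead): Na2CO3 in fresh feed = Na2CO3 in product, i.e. 2050×0.266 = (1−0.585)·n3·0.749.
n3 = 545.3/(0.749×0.415) = 1754.3 kg/h.
Recycle n12 = 0.585×1754.3 = 1026.3 kg/h.
Combined feed n10 = 2050 + 1026.3 = 3076.3 kg/h.
Overhead n6 = n10 − n3 = 3076.3 − 1754.3 = 1322 kg/h.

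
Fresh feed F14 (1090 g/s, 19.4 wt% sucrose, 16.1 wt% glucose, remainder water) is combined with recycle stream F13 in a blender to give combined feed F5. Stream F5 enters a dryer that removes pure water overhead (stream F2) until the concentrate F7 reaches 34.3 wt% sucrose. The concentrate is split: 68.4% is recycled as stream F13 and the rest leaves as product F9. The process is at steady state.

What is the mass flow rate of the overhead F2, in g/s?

473.5 g/s

Overall sucrose balance (none leaves overhead): sucrose in fresh feed = sucrose in product, i.e. 1090×0.194 = (1−0.684)·F7·0.343.
F7 = 211.46/(0.343×0.316) = 1951 g/s.
Recycle F13 = 0.684×1951 = 1334.5 g/s.
Combined feed F5 = 1090 + 1334.5 = 2424.5 g/s.
Overhead F2 = F5 − F7 = 2424.5 − 1951 = 473.5 g/s.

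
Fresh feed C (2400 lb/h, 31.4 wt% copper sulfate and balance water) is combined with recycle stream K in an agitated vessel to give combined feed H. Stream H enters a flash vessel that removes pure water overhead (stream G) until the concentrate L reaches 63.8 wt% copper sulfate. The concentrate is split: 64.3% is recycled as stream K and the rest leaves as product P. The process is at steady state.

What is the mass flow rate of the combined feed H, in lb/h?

4527 lb/h

Overall copper sulfate balance (none leaves overhead): copper sulfate in fresh feed = copper sulfate in product, i.e. 2400×0.314 = (1−0.643)·L·0.638.
L = 753.6/(0.638×0.357) = 3308.7 lb/h.
Recycle K = 0.643×3308.7 = 2127.5 lb/h.
Combined feed H = 2400 + 2127.5 = 4527.5 lb/h.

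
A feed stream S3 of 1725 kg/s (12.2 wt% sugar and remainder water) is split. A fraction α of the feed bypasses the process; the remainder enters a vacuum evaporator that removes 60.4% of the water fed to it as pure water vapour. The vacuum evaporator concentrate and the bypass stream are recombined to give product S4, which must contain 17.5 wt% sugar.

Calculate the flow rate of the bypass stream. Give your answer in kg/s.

739.9 kg/s

All 1725×0.122 = 210.45 kg/s of sugar reaches S4, so S4 = 210.45/0.175 = 1202.6 kg/s and vapour = 522.43 kg/s.
The evaporator receives (1−α)·1725 of feed at 0.878 water and removes 0.604 of that water:
0.604×0.878×(1−α)×1725 = 522.43
(1−α) = 522.43/914.79 = 0.5711;  α = 0.4289.
Bypass flow = 0.4289×1725 = 739.87 kg/s.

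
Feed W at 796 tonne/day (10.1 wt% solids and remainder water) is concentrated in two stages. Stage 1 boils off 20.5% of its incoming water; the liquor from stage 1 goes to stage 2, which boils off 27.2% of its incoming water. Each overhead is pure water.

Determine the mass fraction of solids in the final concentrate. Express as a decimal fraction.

water in feed = 796×0.899 = 715.6 tonne/day.
After stage 1: water left = (1−0.205)×715.6 = 568.91; stream total = 649.3 tonne/day.
After stage 2: water left = (1−0.272)×568.91 = 414.16; final concentrate = 494.56 tonne/day.
solids fraction = 80.396/494.56 = 0.163.

0.163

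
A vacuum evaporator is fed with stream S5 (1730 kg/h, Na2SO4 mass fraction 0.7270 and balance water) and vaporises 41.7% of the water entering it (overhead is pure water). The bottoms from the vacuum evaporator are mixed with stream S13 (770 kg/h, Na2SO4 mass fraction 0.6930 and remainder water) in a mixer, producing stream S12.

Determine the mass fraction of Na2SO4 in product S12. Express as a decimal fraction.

Vapour removed = 0.417×0.273×1730 = 196.94 kg/h; concentrate = 1533.1 kg/h.
Na2SO4 reaching the mixer = 1257.7 (from concentrate) + 770×0.693 = 1791.3 kg/h.
Product flow = 1533.1 + 770 = 2303.1 kg/h; Na2SO4 fraction = 0.7778.

0.7778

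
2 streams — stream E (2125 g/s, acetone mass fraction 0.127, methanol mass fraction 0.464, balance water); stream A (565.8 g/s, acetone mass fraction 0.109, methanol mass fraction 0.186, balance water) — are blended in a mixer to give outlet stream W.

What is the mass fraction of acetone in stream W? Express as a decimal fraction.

0.123

Total flow out = 2125 + 565.8 = 2690.8 g/s.
acetone in = 2125×0.127 + 565.8×0.109 = 331.55 g/s.
acetone mass fraction in W = 331.55/2690.8 = 0.123.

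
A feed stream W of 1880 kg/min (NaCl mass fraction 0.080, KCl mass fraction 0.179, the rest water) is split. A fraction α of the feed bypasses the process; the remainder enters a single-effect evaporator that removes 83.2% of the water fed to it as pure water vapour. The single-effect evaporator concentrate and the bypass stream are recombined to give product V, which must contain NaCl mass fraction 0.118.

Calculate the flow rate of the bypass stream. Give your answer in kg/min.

898 kg/min

All 1880×0.080 = 150.4 kg/min of NaCl reaches V, so V = 150.4/0.118 = 1274.6 kg/min and vapour = 605.42 kg/min.
The evaporator receives (1−α)·1880 of feed at 0.741 water and removes 0.832 of that water:
0.832×0.741×(1−α)×1880 = 605.42
(1−α) = 605.42/1159 = 0.5223;  α = 0.4777.
Bypass flow = 0.4777×1880 = 897.99 kg/min.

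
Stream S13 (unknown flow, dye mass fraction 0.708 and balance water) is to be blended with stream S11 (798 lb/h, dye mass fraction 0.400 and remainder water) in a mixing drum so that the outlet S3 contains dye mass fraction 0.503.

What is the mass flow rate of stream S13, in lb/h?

Let S13 be the unknown flow. Total out = 798 + S13.
dye balance: 319.2 + 0.708·S13 = 0.503·(798 + S13)
(0.708 − 0.503)·S13 = 0.503×798 − 319.2 = 82.194
S13 = 82.194 / 0.205 = 400.95 lb/h

400.9 lb/h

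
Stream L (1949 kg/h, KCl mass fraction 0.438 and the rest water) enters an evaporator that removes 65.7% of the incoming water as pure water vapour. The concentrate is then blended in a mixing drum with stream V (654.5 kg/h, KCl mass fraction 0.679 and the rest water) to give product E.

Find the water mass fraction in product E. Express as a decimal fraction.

0.311

Vapour removed = 0.657×0.562×1949 = 719.64 kg/h; concentrate = 1229.4 kg/h.
water reaching the mixer = 375.7 (from concentrate) + 654.5×0.321 = 585.8 kg/h.
Product flow = 1229.4 + 654.5 = 1883.9 kg/h; water fraction = 0.311.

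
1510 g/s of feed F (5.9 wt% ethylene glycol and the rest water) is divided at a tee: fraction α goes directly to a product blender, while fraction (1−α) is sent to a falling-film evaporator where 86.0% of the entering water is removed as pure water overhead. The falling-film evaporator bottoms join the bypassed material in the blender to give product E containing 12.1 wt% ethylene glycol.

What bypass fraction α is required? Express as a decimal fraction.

All 1510×0.059 = 89.09 g/s of ethylene glycol reaches E, so E = 89.09/0.121 = 736.28 g/s and vapour = 773.72 g/s.
The evaporator receives (1−α)·1510 of feed at 0.941 water and removes 0.860 of that water:
0.860×0.941×(1−α)×1510 = 773.72
(1−α) = 773.72/1222 = 0.6332;  α = 0.3668.

0.367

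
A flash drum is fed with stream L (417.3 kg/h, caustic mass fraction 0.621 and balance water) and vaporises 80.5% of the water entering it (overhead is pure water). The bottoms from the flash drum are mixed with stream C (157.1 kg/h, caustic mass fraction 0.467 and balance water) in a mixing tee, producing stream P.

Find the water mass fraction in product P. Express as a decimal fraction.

Vapour removed = 0.805×0.379×417.3 = 127.32 kg/h; concentrate = 289.98 kg/h.
water reaching the mixer = 30.841 (from concentrate) + 157.1×0.533 = 114.57 kg/h.
Product flow = 289.98 + 157.1 = 447.08 kg/h; water fraction = 0.256.

0.256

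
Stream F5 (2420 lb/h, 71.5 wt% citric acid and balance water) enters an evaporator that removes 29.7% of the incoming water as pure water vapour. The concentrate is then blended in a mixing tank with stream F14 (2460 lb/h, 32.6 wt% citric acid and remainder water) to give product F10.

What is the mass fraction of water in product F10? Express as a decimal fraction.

Vapour removed = 0.297×0.285×2420 = 204.84 lb/h; concentrate = 2215.2 lb/h.
water reaching the mixer = 484.86 (from concentrate) + 2460×0.674 = 2142.9 lb/h.
Product flow = 2215.2 + 2460 = 4675.2 lb/h; water fraction = 0.458.

0.458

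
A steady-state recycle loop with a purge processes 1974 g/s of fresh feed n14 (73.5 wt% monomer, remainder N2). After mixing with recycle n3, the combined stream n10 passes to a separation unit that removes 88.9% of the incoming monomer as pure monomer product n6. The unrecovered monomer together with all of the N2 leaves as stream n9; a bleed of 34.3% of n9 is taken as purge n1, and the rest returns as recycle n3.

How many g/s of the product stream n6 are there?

1391 g/s

monomer in n10: m_A = 1974×0.735 + (1−0.343)·(1−0.889)·m_A, so m_A = 1450.9/0.9271 = 1565 g/s.
Product n6 = 0.889×1565 = 1391.3 g/s.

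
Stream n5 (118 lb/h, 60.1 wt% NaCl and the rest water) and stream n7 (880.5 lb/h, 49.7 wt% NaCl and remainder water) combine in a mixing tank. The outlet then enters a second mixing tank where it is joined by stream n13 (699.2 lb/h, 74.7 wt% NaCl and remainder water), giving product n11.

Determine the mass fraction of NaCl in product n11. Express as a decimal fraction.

0.607

Overall, product flow = 1697.7 lb/h.
NaCl in = 118×0.601 + 880.5×0.497 + 699.2×0.747 = 1030.8 lb/h.
NaCl fraction in n11 = 0.607.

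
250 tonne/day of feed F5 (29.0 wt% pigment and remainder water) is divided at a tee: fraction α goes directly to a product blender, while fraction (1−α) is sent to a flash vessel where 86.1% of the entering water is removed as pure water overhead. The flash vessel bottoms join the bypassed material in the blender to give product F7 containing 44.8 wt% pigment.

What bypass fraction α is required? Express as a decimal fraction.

0.423

All 250×0.290 = 72.5 tonne/day of pigment reaches F7, so F7 = 72.5/0.448 = 161.83 tonne/day and vapour = 88.17 tonne/day.
The evaporator receives (1−α)·250 of feed at 0.710 water and removes 0.861 of that water:
0.861×0.710×(1−α)×250 = 88.17
(1−α) = 88.17/152.83 = 0.5769;  α = 0.4231.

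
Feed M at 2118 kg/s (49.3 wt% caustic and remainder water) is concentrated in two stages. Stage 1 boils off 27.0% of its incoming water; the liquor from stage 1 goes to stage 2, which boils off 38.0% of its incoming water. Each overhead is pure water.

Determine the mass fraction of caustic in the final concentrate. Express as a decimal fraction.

water in feed = 2118×0.507 = 1073.8 kg/s.
After stage 1: water left = (1−0.270)×1073.8 = 783.89; stream total = 1828.1 kg/s.
After stage 2: water left = (1−0.380)×783.89 = 486.01; final concentrate = 1530.2 kg/s.
caustic fraction = 1044.2/1530.2 = 0.682.

0.682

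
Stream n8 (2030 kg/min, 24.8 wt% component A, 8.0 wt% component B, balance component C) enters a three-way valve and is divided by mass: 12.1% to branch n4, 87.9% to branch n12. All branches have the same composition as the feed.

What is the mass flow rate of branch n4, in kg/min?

Branch n4 flow = 0.121×2030 = 245.63 kg/min.

245.6 kg/min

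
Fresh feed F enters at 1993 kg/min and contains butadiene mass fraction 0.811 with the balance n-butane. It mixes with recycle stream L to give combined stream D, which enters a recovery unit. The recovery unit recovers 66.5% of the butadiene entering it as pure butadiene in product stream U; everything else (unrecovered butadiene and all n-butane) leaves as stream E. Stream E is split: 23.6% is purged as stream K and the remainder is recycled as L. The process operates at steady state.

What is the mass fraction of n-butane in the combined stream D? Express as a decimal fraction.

n-butane enters only via F and leaves only via the purge: 1993×0.189 = 0.236×(n-butane in E), and the recovery unit passes all n-butane, so n-butane in D = n-butane in E = 1596.1 kg/min.
butadiene in D: m_A = 1993×0.811 + (1−0.236)·(1−0.665)·m_A, so m_A = 1616.3/0.7441 = 2172.3 kg/min.
D = 2172.3 + 1596.1 = 3768.4 kg/min.
n-butane fraction in D = 1596.1/3768.4 = 0.424.

0.424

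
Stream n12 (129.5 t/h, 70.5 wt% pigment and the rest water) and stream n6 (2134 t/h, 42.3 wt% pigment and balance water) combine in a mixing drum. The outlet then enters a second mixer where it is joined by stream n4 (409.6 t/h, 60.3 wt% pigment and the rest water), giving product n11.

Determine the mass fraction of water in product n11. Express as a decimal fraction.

Overall, product flow = 2673.1 t/h.
water in = 129.5×0.295 + 2134×0.577 + 409.6×0.397 = 1432.1 t/h.
water fraction in n11 = 0.536.

0.536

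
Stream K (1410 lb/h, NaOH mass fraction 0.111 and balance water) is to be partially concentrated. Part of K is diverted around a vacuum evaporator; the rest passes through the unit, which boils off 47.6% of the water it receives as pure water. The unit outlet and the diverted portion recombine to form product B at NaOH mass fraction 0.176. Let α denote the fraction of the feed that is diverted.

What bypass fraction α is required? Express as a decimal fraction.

All 1410×0.111 = 156.51 lb/h of NaOH reaches B, so B = 156.51/0.176 = 889.26 lb/h and vapour = 520.74 lb/h.
The evaporator receives (1−α)·1410 of feed at 0.889 water and removes 0.476 of that water:
0.476×0.889×(1−α)×1410 = 520.74
(1−α) = 520.74/596.66 = 0.8728;  α = 0.1272.

0.127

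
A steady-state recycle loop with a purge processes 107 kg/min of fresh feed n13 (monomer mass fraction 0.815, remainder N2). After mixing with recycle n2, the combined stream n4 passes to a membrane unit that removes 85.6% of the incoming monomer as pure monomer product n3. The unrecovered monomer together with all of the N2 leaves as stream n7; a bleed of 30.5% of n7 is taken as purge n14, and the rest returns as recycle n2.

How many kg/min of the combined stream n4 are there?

161.8 kg/min

N2 enters only via n13 and leaves only via the purge: 107×0.185 = 0.305×(N2 in n7), and the membrane unit passes all N2, so N2 in n4 = N2 in n7 = 64.902 kg/min.
monomer in n4: m_A = 107×0.815 + (1−0.305)·(1−0.856)·m_A, so m_A = 87.205/0.8999 = 96.903 kg/min.
n4 = 96.903 + 64.902 = 161.8 kg/min.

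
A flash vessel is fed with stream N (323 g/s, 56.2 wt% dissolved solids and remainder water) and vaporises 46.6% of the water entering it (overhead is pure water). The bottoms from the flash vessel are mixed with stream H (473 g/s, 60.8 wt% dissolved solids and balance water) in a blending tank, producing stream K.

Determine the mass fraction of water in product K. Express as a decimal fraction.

Vapour removed = 0.466×0.438×323 = 65.927 g/s; concentrate = 257.07 g/s.
water reaching the mixer = 75.547 (from concentrate) + 473×0.392 = 260.96 g/s.
Product flow = 257.07 + 473 = 730.07 g/s; water fraction = 0.3574.

0.3574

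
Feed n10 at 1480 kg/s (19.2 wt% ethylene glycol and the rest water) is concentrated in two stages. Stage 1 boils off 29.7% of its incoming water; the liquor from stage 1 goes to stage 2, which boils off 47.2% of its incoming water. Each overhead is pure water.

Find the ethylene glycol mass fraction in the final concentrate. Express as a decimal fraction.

water in feed = 1480×0.808 = 1195.8 kg/s.
After stage 1: water left = (1−0.297)×1195.8 = 840.68; stream total = 1124.8 kg/s.
After stage 2: water left = (1−0.472)×840.68 = 443.88; final concentrate = 728.04 kg/s.
ethylene glycol fraction = 284.16/728.04 = 0.390.

0.390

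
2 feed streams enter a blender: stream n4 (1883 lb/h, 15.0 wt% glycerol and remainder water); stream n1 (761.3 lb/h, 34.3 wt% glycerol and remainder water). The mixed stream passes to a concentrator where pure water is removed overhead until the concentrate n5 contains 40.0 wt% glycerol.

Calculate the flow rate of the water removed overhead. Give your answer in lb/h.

1285 lb/h

glycerol entering = 1883×0.150 + 761.3×0.343 = 543.58 lb/h.
All glycerol reports to n5, so n5 = 543.58/0.400 = 1358.9 lb/h.
Total feed = 2644.3 lb/h; overhead = 2644.3 − 1358.9 = 1285.4 lb/h.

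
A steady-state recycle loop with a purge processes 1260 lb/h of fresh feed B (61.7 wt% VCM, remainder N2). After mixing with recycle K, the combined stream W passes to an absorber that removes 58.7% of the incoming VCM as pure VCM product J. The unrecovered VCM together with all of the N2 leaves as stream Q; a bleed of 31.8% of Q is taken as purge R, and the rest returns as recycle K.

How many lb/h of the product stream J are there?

635.3 lb/h

VCM in W: m_A = 1260×0.617 + (1−0.318)·(1−0.587)·m_A, so m_A = 777.42/0.7183 = 1082.3 lb/h.
Product J = 0.587×1082.3 = 635.28 lb/h.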